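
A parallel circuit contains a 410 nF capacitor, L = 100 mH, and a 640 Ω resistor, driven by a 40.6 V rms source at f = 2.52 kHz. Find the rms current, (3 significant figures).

246 mA

ω = 2πf = 15830 rad/s
X_L = ωL = 1580 Ω
X_C = 1/(ωC) = 154 Ω
Parallel: admittances add. Y = 1/R + 1/(jωL) + jωC
Y = (0.00156 + j0.00586) S
|Y| = 0.00606 S → |Z| = 1/|Y| = 165 Ω, ∠Z = −∠Y = -75.1°
I = V/|Z| = 40.6/165 = 246 mA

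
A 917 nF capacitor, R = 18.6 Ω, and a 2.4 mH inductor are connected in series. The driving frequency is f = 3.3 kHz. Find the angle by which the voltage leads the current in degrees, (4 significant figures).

ω = 2πf = 20730 rad/s
X_L = ωL = 49.76 Ω
X_C = 1/(ωC) = 52.59 Ω
Net reactance X = X_L − X_C = -2.831 Ω
Z = 18.60 − j2.831 Ω
|Z| = √(18.60² + 2.831²) = 18.81 Ω
∠Z = arctan(-2.831/18.60) = -8.655°

-8.655°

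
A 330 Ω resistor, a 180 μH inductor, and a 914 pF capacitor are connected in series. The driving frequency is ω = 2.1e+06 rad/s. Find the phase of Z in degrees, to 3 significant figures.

X_L = ωL = 378 Ω
X_C = 1/(ωC) = 521 Ω
Net reactance X = X_L − X_C = -143 Ω
Z = 330 − j143 Ω
|Z| = √(330² + 143²) = 360 Ω
∠Z = arctan(-143/330) = -23.4°

-23.4°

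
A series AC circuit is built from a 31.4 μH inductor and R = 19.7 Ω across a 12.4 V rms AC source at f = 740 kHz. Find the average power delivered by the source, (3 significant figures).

ω = 2πf = 4.65e+06 rad/s
X_L = ωL = 146 Ω
Z = 19.7 + j146 Ω
|Z| = √(19.7² + 146²) = 147 Ω
∠Z = arctan(146/19.7) = 82.3°
I = V/|Z| = 84.2 mA
P = VI cos φ = 12.4 × 0.0842 × cos(82.3°) = 140 mW

140 mW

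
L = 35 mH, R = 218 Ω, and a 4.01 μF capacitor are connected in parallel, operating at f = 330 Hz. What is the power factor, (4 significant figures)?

0.6429

ω = 2πf = 2073 rad/s
X_L = ωL = 72.57 Ω
X_C = 1/(ωC) = 120.3 Ω
Parallel: admittances add. Y = 1/R + 1/(jωL) + jωC
Y = (0.004587 − j0.005465) S
|Y| = 0.007135 S → |Z| = 1/|Y| = 140.2 Ω, ∠Z = −∠Y = 49.99°
cos φ = cos(49.99°) = 0.6429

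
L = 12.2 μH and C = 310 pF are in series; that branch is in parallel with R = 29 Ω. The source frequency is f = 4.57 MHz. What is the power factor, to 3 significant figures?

ω = 2πf = 2.871e+07 rad/s
X_L = ωL = 350 Ω
X_C = 1/(ωC) = 112 Ω
Branch 1: Z₁ = R = 29.0 Ω
Branch 2 (series LC): Z₂ = j(X_L − X_C) = j238 Ω
Parallel: Z = Z₁Z₂/(Z₁+Z₂), |Z| = 28.8 Ω, ∠Z = 6.95°
cos φ = cos(6.95°) = 0.993

0.993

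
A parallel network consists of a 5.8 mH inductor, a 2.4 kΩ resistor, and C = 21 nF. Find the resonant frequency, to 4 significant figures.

14.42 kHz

ω₀ = 1/√(LC) = 1/√(0.0058 × 2.1e-08) = 90610 rad/s
f₀ = ω₀/(2π) = 14.42 kHz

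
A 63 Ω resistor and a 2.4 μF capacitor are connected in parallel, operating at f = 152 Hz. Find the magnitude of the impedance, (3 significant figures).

ω = 2πf = 955.0 rad/s
X_C = 1/(ωC) = 436 Ω
Parallel: admittances add. Y = 1/R + jωC
Y = (0.0159 + j0.00229) S
|Y| = 0.0160 S → |Z| = 1/|Y| = 62.4 Ω, ∠Z = −∠Y = -8.22°

62.4 Ω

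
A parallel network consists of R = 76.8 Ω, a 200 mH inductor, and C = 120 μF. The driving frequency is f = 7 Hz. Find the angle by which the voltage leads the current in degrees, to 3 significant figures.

ω = 2πf = 43.98 rad/s
X_L = ωL = 8.80 Ω
X_C = 1/(ωC) = 189 Ω
Parallel: admittances add. Y = 1/R + 1/(jωL) + jωC
Y = (0.0130 − j0.108) S
|Y| = 0.109 S → |Z| = 1/|Y| = 9.16 Ω, ∠Z = −∠Y = 83.2°

83.2°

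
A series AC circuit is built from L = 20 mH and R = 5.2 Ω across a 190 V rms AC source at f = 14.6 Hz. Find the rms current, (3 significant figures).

ω = 2πf = 91.73 rad/s
X_L = ωL = 1.83 Ω
Z = 5.20 + j1.83 Ω
|Z| = √(5.20² + 1.83²) = 5.51 Ω
I = V/|Z| = 190/5.51 = 34.5 A

34.5 A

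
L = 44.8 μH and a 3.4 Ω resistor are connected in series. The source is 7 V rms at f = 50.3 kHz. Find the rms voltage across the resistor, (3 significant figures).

1.63 V

ω = 2πf = 316000 rad/s
X_L = ωL = 14.2 Ω
Z = 3.40 + j14.2 Ω
|Z| = √(3.40² + 14.2²) = 14.6 Ω
I = V/|Z| = 481 mA
V_R = I·|Z_R| = 0.481 × 3.40 = 1.63 V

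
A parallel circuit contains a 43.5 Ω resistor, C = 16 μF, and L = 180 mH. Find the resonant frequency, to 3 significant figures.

93.8 Hz

ω₀ = 1/√(LC) = 1/√(0.18 × 1.6e-05) = 589.3 rad/s
f₀ = ω₀/(2π) = 93.8 Hz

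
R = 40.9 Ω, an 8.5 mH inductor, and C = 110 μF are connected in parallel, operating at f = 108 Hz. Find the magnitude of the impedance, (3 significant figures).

9.83 Ω

ω = 2πf = 678.6 rad/s
X_L = ωL = 5.77 Ω
X_C = 1/(ωC) = 13.4 Ω
Parallel: admittances add. Y = 1/R + 1/(jωL) + jωC
Y = (0.0244 − j0.0987) S
|Y| = 0.102 S → |Z| = 1/|Y| = 9.83 Ω, ∠Z = −∠Y = 76.1°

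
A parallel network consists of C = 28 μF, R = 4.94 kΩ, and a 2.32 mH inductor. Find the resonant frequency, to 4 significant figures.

624.4 Hz

ω₀ = 1/√(LC) = 1/√(0.00232 × 2.8e-05) = 3924 rad/s
f₀ = ω₀/(2π) = 624.4 Hz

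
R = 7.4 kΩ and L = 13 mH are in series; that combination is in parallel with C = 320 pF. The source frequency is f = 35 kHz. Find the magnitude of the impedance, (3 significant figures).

8320 Ω

ω = 2πf = 219900 rad/s
X_L = ωL = 2860 Ω
X_C = 1/(ωC) = 14200 Ω
Branch 1 (R+jX_L): Z₁ = 7400 + j2860 Ω, |Z₁| = 7930 Ω
Branch 2 (−jX_C): Z₂ = −j14200 Ω
Parallel: Z = Z₁Z₂/(Z₁+Z₂), |Z| = 8320 Ω, ∠Z = -12.0°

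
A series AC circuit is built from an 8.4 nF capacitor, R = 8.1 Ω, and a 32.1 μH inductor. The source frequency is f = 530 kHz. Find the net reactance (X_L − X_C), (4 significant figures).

71.15 Ω

ω = 2πf = 3.33e+06 rad/s
X_L = ωL = 106.9 Ω
X_C = 1/(ωC) = 35.75 Ω
X = 106.9 − 35.75 = 71.15 Ω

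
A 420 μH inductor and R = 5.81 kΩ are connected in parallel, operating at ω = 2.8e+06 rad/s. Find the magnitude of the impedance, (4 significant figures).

X_L = ωL = 1176 Ω
Parallel: admittances add. Y = 1/R + 1/(jωL)
Y = (0.0001721 − j0.0008503) S
|Y| = 0.0008676 S → |Z| = 1/|Y| = 1153 Ω, ∠Z = −∠Y = 78.56°

1153 Ω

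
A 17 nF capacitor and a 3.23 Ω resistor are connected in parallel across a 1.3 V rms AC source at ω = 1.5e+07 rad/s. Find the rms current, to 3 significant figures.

521 mA

X_C = 1/(ωC) = 3.92 Ω
Parallel: admittances add. Y = 1/R + jωC
Y = (0.310 + j0.255) S
|Y| = 0.401 S → |Z| = 1/|Y| = 2.49 Ω, ∠Z = −∠Y = -39.5°
I = V/|Z| = 1.3/2.49 = 521 mA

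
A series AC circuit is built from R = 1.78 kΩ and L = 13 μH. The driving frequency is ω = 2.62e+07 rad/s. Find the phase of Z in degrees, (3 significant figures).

10.8°

X_L = ωL = 341 Ω
Z = 1780 + j341 Ω
|Z| = √(1780² + 341²) = 1810 Ω
∠Z = arctan(341/1780) = 10.8°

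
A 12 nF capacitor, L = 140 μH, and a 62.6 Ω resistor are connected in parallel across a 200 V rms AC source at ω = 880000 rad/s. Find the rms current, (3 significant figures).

3.23 A

X_L = ωL = 123 Ω
X_C = 1/(ωC) = 94.7 Ω
Parallel: admittances add. Y = 1/R + 1/(jωL) + jωC
Y = (0.0160 + j0.00244) S
|Y| = 0.0162 S → |Z| = 1/|Y| = 61.9 Ω, ∠Z = −∠Y = -8.70°
I = V/|Z| = 200/61.9 = 3.23 A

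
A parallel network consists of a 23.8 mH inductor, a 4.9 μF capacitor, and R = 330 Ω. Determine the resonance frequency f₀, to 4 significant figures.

466.1 Hz

ω₀ = 1/√(LC) = 1/√(0.0238 × 4.9e-06) = 2928 rad/s
f₀ = ω₀/(2π) = 466.1 Hz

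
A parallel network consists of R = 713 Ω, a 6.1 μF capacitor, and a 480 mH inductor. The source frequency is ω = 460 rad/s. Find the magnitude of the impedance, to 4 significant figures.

X_L = ωL = 220.8 Ω
X_C = 1/(ωC) = 356.4 Ω
Parallel: admittances add. Y = 1/R + 1/(jωL) + jωC
Y = (0.001403 − j0.001723) S
|Y| = 0.002222 S → |Z| = 1/|Y| = 450.1 Ω, ∠Z = −∠Y = 50.85°

450.1 Ω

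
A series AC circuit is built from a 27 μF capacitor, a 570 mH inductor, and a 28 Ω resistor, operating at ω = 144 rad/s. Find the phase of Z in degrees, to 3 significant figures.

X_L = ωL = 82.1 Ω
X_C = 1/(ωC) = 257 Ω
Net reactance X = X_L − X_C = -175 Ω
Z = 28.0 − j175 Ω
|Z| = √(28.0² + 175²) = 177 Ω
∠Z = arctan(-175/28.0) = -80.9°

-80.9°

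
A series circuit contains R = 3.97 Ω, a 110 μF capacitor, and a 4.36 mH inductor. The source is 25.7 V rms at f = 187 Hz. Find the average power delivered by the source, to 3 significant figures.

ω = 2πf = 1175 rad/s
X_L = ωL = 5.12 Ω
X_C = 1/(ωC) = 7.74 Ω
Net reactance X = X_L − X_C = -2.61 Ω
Z = 3.97 − j2.61 Ω
|Z| = √(3.97² + 2.61²) = 4.75 Ω
∠Z = arctan(-2.61/3.97) = -33.4°
I = V/|Z| = 5.41 A
P = VI cos φ = 25.7 × 5.41 × cos(-33.4°) = 116 W

116 W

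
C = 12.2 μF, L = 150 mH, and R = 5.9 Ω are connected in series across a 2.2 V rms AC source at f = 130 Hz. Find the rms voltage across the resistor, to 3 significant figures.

0.566 V

ω = 2πf = 816.8 rad/s
X_L = ωL = 123 Ω
X_C = 1/(ωC) = 100 Ω
Net reactance X = X_L − X_C = 22.2 Ω
Z = 5.90 + j22.2 Ω
|Z| = √(5.90² + 22.2²) = 22.9 Ω
I = V/|Z| = 95.9 mA
V_R = I·|Z_R| = 0.0959 × 5.90 = 0.566 V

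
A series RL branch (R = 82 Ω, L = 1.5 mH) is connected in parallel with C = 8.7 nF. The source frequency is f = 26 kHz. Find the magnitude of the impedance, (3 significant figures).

ω = 2πf = 163400 rad/s
X_L = ωL = 245 Ω
X_C = 1/(ωC) = 704 Ω
Branch 1 (R+jX_L): Z₁ = 82.0 + j245 Ω, |Z₁| = 258 Ω
Branch 2 (−jX_C): Z₂ = −j704 Ω
Parallel: Z = Z₁Z₂/(Z₁+Z₂), |Z| = 390 Ω, ∠Z = 61.4°

390 Ω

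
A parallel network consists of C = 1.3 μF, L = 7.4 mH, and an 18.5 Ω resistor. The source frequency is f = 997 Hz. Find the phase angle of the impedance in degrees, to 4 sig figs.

ω = 2πf = 6264 rad/s
X_L = ωL = 46.36 Ω
X_C = 1/(ωC) = 122.8 Ω
Parallel: admittances add. Y = 1/R + 1/(jωL) + jωC
Y = (0.05405 − j0.01343) S
|Y| = 0.05570 S → |Z| = 1/|Y| = 17.95 Ω, ∠Z = −∠Y = 13.95°

13.95°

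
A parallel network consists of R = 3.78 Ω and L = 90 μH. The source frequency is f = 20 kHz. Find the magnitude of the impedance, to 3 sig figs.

ω = 2πf = 125700 rad/s
X_L = ωL = 11.3 Ω
Parallel: admittances add. Y = 1/R + 1/(jωL)
Y = (0.265 − j0.0884) S
|Y| = 0.279 S → |Z| = 1/|Y| = 3.59 Ω, ∠Z = −∠Y = 18.5°

3.59 Ω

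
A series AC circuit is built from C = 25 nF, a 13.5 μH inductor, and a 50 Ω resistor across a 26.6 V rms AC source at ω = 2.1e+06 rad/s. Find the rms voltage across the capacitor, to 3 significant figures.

X_L = ωL = 28.3 Ω
X_C = 1/(ωC) = 19.0 Ω
Net reactance X = X_L − X_C = 9.30 Ω
Z = 50.0 + j9.30 Ω
|Z| = √(50.0² + 9.30²) = 50.9 Ω
I = V/|Z| = 523 mA
V_C = I·|Z_C| = 0.523 × 19.0 = 9.96 V

9.96 V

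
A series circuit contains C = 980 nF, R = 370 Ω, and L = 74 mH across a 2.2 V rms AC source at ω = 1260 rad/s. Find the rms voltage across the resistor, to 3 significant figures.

X_L = ωL = 93.2 Ω
X_C = 1/(ωC) = 810 Ω
Net reactance X = X_L − X_C = -717 Ω
Z = 370 − j717 Ω
|Z| = √(370² + 717²) = 806 Ω
I = V/|Z| = 2.73 mA
V_R = I·|Z_R| = 0.00273 × 370 = 1.01 V

1.01 V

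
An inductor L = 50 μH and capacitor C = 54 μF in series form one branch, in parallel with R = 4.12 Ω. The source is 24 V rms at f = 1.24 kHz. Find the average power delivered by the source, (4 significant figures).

139.8 W

ω = 2πf = 7791 rad/s
X_L = ωL = 0.3896 Ω
X_C = 1/(ωC) = 2.377 Ω
Branch 1: Z₁ = R = 4.120 Ω
Branch 2 (series LC): Z₂ = j(X_L − X_C) = −j1.987 Ω
Parallel: Z = Z₁Z₂/(Z₁+Z₂), |Z| = 1.790 Ω, ∠Z = -64.25°
I = V/|Z| = 13.41 A
P = VI cos φ = 24 × 13.41 × cos(-64.25°) = 139.8 W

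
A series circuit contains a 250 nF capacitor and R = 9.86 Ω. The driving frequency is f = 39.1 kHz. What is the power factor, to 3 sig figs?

0.518

ω = 2πf = 245700 rad/s
X_C = 1/(ωC) = 16.3 Ω
Z = 9.86 − j16.3 Ω
|Z| = √(9.86² + 16.3²) = 19.0 Ω
∠Z = arctan(-16.3/9.86) = -58.8°
cos φ = cos(-58.8°) = 0.518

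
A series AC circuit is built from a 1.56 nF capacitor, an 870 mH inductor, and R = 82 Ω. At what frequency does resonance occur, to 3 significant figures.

ω₀ = 1/√(LC) = 1/√(0.87 × 1.56e-09) = 27140 rad/s
f₀ = ω₀/(2π) = 4.32 kHz

4.32 kHz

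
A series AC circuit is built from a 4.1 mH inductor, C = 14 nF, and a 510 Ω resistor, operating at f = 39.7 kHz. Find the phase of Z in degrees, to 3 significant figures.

55.3°

ω = 2πf = 249400 rad/s
X_L = ωL = 1020 Ω
X_C = 1/(ωC) = 286 Ω
Net reactance X = X_L − X_C = 736 Ω
Z = 510 + j736 Ω
|Z| = √(510² + 736²) = 896 Ω
∠Z = arctan(736/510) = 55.3°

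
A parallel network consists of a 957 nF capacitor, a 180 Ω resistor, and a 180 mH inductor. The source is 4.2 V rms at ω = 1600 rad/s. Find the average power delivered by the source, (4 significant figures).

X_L = ωL = 288.0 Ω
X_C = 1/(ωC) = 653.1 Ω
Parallel: admittances add. Y = 1/R + 1/(jωL) + jωC
Y = (0.005556 − j0.001941) S
|Y| = 0.005885 S → |Z| = 1/|Y| = 169.9 Ω, ∠Z = −∠Y = 19.26°
I = V/|Z| = 24.72 mA
P = VI cos φ = 4.2 × 0.02472 × cos(19.26°) = 98.00 mW

98.00 mW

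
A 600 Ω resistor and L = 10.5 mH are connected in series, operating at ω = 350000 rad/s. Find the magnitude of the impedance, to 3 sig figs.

3720 Ω

X_L = ωL = 3680 Ω
Z = 600 + j3680 Ω
|Z| = √(600² + 3680²) = 3720 Ω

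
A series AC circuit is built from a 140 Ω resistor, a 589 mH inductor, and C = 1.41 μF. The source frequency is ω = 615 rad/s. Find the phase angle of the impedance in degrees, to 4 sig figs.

X_L = ωL = 362.2 Ω
X_C = 1/(ωC) = 1153 Ω
Net reactance X = X_L − X_C = -791.0 Ω
Z = 140.0 − j791.0 Ω
|Z| = √(140.0² + 791.0²) = 803.3 Ω
∠Z = arctan(-791.0/140.0) = -79.96°

-79.96°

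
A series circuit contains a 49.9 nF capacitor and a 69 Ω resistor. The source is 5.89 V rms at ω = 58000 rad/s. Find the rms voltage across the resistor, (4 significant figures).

X_C = 1/(ωC) = 345.5 Ω
Z = 69.00 − j345.5 Ω
|Z| = √(69.00² + 345.5²) = 352.3 Ω
I = V/|Z| = 16.72 mA
V_R = I·|Z_R| = 0.01672 × 69.00 = 1.153 V

1.153 V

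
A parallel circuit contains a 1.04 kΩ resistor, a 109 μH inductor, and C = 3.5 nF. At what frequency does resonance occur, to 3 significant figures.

258 kHz

ω₀ = 1/√(LC) = 1/√(0.000109 × 3.5e-09) = 1.619e+06 rad/s
f₀ = ω₀/(2π) = 258 kHz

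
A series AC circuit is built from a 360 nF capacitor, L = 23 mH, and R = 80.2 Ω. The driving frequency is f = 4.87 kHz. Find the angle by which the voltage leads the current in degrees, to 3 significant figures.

82.5°

ω = 2πf = 30600 rad/s
X_L = ωL = 704 Ω
X_C = 1/(ωC) = 90.8 Ω
Net reactance X = X_L − X_C = 613 Ω
Z = 80.2 + j613 Ω
|Z| = √(80.2² + 613²) = 618 Ω
∠Z = arctan(613/80.2) = 82.5°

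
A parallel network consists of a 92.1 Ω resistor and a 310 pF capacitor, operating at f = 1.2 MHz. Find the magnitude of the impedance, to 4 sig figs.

90.04 Ω

ω = 2πf = 7.54e+06 rad/s
X_C = 1/(ωC) = 427.8 Ω
Parallel: admittances add. Y = 1/R + jωC
Y = (0.01086 + j0.002337) S
|Y| = 0.01111 S → |Z| = 1/|Y| = 90.04 Ω, ∠Z = −∠Y = -12.15°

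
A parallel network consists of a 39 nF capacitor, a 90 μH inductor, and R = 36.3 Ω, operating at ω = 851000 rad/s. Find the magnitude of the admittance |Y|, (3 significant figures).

X_L = ωL = 76.6 Ω
X_C = 1/(ωC) = 30.1 Ω
Parallel: admittances add. Y = 1/R + 1/(jωL) + jωC
Y = (0.0275 + j0.0201) S
|Y| = 0.0341 S → |Z| = 1/|Y| = 29.3 Ω, ∠Z = −∠Y = -36.2°

34.1 mS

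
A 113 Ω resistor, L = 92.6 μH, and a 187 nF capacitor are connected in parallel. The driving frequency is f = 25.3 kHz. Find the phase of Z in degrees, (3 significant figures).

ω = 2πf = 159000 rad/s
X_L = ωL = 14.7 Ω
X_C = 1/(ωC) = 33.6 Ω
Parallel: admittances add. Y = 1/R + 1/(jωL) + jωC
Y = (0.00885 − j0.0382) S
|Y| = 0.0392 S → |Z| = 1/|Y| = 25.5 Ω, ∠Z = −∠Y = 77.0°

77.0°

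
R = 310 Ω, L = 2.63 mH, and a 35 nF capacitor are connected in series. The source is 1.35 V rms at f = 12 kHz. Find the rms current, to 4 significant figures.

3.763 mA

ω = 2πf = 75400 rad/s
X_L = ωL = 198.3 Ω
X_C = 1/(ωC) = 378.9 Ω
Net reactance X = X_L − X_C = -180.6 Ω
Z = 310.0 − j180.6 Ω
|Z| = √(310.0² + 180.6²) = 358.8 Ω
I = V/|Z| = 1.35/358.8 = 3.763 mA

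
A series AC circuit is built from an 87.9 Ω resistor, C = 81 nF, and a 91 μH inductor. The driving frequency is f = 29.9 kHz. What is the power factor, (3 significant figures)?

ω = 2πf = 187900 rad/s
X_L = ωL = 17.1 Ω
X_C = 1/(ωC) = 65.7 Ω
Net reactance X = X_L − X_C = -48.6 Ω
Z = 87.9 − j48.6 Ω
|Z| = √(87.9² + 48.6²) = 100 Ω
∠Z = arctan(-48.6/87.9) = -28.9°
cos φ = cos(-28.9°) = 0.875

0.875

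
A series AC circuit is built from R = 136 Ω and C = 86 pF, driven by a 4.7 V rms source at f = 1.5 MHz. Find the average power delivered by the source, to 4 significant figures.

ω = 2πf = 9.425e+06 rad/s
X_C = 1/(ωC) = 1234 Ω
Z = 136.0 − j1234 Ω
|Z| = √(136.0² + 1234²) = 1241 Ω
∠Z = arctan(-1234/136.0) = -83.71°
I = V/|Z| = 3.787 mA
P = VI cos φ = 4.7 × 0.003787 × cos(-83.71°) = 1.950 mW

1.950 mW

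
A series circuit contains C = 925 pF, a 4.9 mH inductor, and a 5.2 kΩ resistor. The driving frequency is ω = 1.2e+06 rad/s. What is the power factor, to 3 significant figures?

X_L = ωL = 5880 Ω
X_C = 1/(ωC) = 901 Ω
Net reactance X = X_L − X_C = 4980 Ω
Z = 5200 + j4980 Ω
|Z| = √(5200² + 4980²) = 7200 Ω
∠Z = arctan(4980/5200) = 43.8°
cos φ = cos(43.8°) = 0.722

0.722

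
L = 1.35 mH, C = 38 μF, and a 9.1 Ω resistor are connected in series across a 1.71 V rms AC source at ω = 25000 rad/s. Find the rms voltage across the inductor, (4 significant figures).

1.700 V

X_L = ωL = 33.75 Ω
X_C = 1/(ωC) = 1.053 Ω
Net reactance X = X_L − X_C = 32.70 Ω
Z = 9.100 + j32.70 Ω
|Z| = √(9.100² + 32.70²) = 33.94 Ω
I = V/|Z| = 50.38 mA
V_L = I·|Z_L| = 0.05038 × 33.75 = 1.700 V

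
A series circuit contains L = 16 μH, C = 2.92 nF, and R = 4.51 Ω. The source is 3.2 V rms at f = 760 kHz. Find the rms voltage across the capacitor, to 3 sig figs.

35.3 V

ω = 2πf = 4.775e+06 rad/s
X_L = ωL = 76.4 Ω
X_C = 1/(ωC) = 71.7 Ω
Net reactance X = X_L − X_C = 4.69 Ω
Z = 4.51 + j4.69 Ω
|Z| = √(4.51² + 4.69²) = 6.50 Ω
I = V/|Z| = 492 mA
V_C = I·|Z_C| = 0.492 × 71.7 = 35.3 V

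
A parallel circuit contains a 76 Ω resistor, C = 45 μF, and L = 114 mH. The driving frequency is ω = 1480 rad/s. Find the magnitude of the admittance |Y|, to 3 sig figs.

X_L = ωL = 169 Ω
X_C = 1/(ωC) = 15.0 Ω
Parallel: admittances add. Y = 1/R + 1/(jωL) + jωC
Y = (0.0132 + j0.0607) S
|Y| = 0.0621 S → |Z| = 1/|Y| = 16.1 Ω, ∠Z = −∠Y = -77.8°

62.1 mS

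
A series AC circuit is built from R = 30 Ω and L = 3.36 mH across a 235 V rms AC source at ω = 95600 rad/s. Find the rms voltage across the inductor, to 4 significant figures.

X_L = ωL = 321.2 Ω
Z = 30.00 + j321.2 Ω
|Z| = √(30.00² + 321.2²) = 322.6 Ω
I = V/|Z| = 728.4 mA
V_L = I·|Z_L| = 0.7284 × 321.2 = 234.0 V

234.0 V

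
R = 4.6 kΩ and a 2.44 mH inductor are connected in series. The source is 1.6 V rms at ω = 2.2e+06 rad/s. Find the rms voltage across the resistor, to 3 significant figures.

1.04 V

X_L = ωL = 5370 Ω
Z = 4600 + j5370 Ω
|Z| = √(4600² + 5370²) = 7070 Ω
I = V/|Z| = 226 μA
V_R = I·|Z_R| = 0.000226 × 4600 = 1.04 V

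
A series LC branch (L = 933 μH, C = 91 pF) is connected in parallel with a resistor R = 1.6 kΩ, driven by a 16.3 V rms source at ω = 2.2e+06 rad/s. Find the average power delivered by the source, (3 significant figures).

166 mW

X_L = ωL = 2050 Ω
X_C = 1/(ωC) = 5000 Ω
Branch 1: Z₁ = R = 1600 Ω
Branch 2 (series LC): Z₂ = j(X_L − X_C) = −j2940 Ω
Parallel: Z = Z₁Z₂/(Z₁+Z₂), |Z| = 1410 Ω, ∠Z = -28.5°
I = V/|Z| = 11.6 mA
P = VI cos φ = 16.3 × 0.0116 × cos(-28.5°) = 166 mW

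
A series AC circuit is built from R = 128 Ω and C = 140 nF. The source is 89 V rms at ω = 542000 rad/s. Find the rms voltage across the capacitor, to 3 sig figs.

X_C = 1/(ωC) = 13.2 Ω
Z = 128 − j13.2 Ω
|Z| = √(128² + 13.2²) = 129 Ω
I = V/|Z| = 692 mA
V_C = I·|Z_C| = 0.692 × 13.2 = 9.12 V

9.12 V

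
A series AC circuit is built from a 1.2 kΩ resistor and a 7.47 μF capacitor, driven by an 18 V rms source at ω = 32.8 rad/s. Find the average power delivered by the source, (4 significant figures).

X_C = 1/(ωC) = 4081 Ω
Z = 1200 − j4081 Ω
|Z| = √(1200² + 4081²) = 4254 Ω
∠Z = arctan(-4081/1200) = -73.62°
I = V/|Z| = 4.231 mA
P = VI cos φ = 18 × 0.004231 × cos(-73.62°) = 21.48 mW

21.48 mW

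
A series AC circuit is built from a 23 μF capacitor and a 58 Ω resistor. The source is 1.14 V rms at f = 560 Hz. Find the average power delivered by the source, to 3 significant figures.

21.4 mW

ω = 2πf = 3519 rad/s
X_C = 1/(ωC) = 12.4 Ω
Z = 58.0 − j12.4 Ω
|Z| = √(58.0² + 12.4²) = 59.3 Ω
∠Z = arctan(-12.4/58.0) = -12.0°
I = V/|Z| = 19.2 mA
P = VI cos φ = 1.14 × 0.0192 × cos(-12.0°) = 21.4 mW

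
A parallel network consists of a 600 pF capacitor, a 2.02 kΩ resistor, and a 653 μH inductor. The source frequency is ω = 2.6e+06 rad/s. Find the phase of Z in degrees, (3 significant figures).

-63.0°

X_L = ωL = 1700 Ω
X_C = 1/(ωC) = 641 Ω
Parallel: admittances add. Y = 1/R + 1/(jωL) + jωC
Y = (0.000495 + j0.000971) S
|Y| = 0.00109 S → |Z| = 1/|Y| = 918 Ω, ∠Z = −∠Y = -63.0°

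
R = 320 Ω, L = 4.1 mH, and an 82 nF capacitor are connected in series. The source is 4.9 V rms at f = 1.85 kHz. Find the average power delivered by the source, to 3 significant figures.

6.95 mW

ω = 2πf = 11620 rad/s
X_L = ωL = 47.7 Ω
X_C = 1/(ωC) = 1050 Ω
Net reactance X = X_L − X_C = -1000 Ω
Z = 320 − j1000 Ω
|Z| = √(320² + 1000²) = 1050 Ω
∠Z = arctan(-1000/320) = -72.3°
I = V/|Z| = 4.66 mA
P = VI cos φ = 4.9 × 0.00466 × cos(-72.3°) = 6.95 mW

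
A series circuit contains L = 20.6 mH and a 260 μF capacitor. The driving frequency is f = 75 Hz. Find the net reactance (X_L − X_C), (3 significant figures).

ω = 2πf = 471.2 rad/s
X_L = ωL = 9.71 Ω
X_C = 1/(ωC) = 8.16 Ω
X = 9.71 − 8.16 = 1.55 Ω

1.55 Ω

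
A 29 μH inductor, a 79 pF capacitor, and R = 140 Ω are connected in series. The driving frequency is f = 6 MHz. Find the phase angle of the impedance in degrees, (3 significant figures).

ω = 2πf = 3.77e+07 rad/s
X_L = ωL = 1090 Ω
X_C = 1/(ωC) = 336 Ω
Net reactance X = X_L − X_C = 758 Ω
Z = 140 + j758 Ω
|Z| = √(140² + 758²) = 770 Ω
∠Z = arctan(758/140) = 79.5°

79.5°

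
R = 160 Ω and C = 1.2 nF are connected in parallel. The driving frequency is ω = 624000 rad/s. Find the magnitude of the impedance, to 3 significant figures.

159 Ω

X_C = 1/(ωC) = 1340 Ω
Parallel: admittances add. Y = 1/R + jωC
Y = (0.00625 + j0.000749) S
|Y| = 0.00629 S → |Z| = 1/|Y| = 159 Ω, ∠Z = −∠Y = -6.83°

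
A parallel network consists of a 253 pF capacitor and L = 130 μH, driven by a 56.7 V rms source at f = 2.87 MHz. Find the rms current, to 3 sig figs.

ω = 2πf = 1.803e+07 rad/s
X_L = ωL = 2340 Ω
X_C = 1/(ωC) = 219 Ω
Parallel: admittances add. Y = 1/(jωL) + jωC
Y = (0 + j0.00414) S
|Y| = 0.00414 S → |Z| = 1/|Y| = 242 Ω, ∠Z = −∠Y = -90.0°
I = V/|Z| = 56.7/242 = 234 mA

234 mA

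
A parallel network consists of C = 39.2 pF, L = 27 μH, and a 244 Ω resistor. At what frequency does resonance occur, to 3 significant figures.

ω₀ = 1/√(LC) = 1/√(2.7e-05 × 3.92e-11) = 3.074e+07 rad/s
f₀ = ω₀/(2π) = 4.89 MHz

4.89 MHz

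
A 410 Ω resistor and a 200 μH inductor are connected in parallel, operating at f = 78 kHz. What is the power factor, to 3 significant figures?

0.233

ω = 2πf = 490100 rad/s
X_L = ωL = 98.0 Ω
Parallel: admittances add. Y = 1/R + 1/(jωL)
Y = (0.00244 − j0.0102) S
|Y| = 0.0105 S → |Z| = 1/|Y| = 95.3 Ω, ∠Z = −∠Y = 76.6°
cos φ = cos(76.6°) = 0.233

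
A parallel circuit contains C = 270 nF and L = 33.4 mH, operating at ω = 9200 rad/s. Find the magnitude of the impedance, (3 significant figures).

1300 Ω

X_L = ωL = 307 Ω
X_C = 1/(ωC) = 403 Ω
Parallel: admittances add. Y = 1/(jωL) + jωC
Y = (0 − j0.000770) S
|Y| = 0.000770 S → |Z| = 1/|Y| = 1300 Ω, ∠Z = −∠Y = 90.0°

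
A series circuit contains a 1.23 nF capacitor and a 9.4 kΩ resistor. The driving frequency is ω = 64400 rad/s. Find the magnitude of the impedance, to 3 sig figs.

X_C = 1/(ωC) = 12600 Ω
Z = 9400 − j12600 Ω
|Z| = √(9400² + 12600²) = 15700 Ω

15700 Ω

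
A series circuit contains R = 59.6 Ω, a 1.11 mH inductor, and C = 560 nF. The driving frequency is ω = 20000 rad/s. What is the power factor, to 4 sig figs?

0.6642

X_L = ωL = 22.20 Ω
X_C = 1/(ωC) = 89.29 Ω
Net reactance X = X_L − X_C = -67.09 Ω
Z = 59.60 − j67.09 Ω
|Z| = √(59.60² + 67.09²) = 89.74 Ω
∠Z = arctan(-67.09/59.60) = -48.38°
cos φ = cos(-48.38°) = 0.6642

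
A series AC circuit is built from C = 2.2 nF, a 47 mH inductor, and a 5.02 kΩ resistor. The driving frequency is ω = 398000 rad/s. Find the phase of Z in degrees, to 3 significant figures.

74.0°

X_L = ωL = 18700 Ω
X_C = 1/(ωC) = 1140 Ω
Net reactance X = X_L − X_C = 17600 Ω
Z = 5020 + j17600 Ω
|Z| = √(5020² + 17600²) = 18300 Ω
∠Z = arctan(17600/5020) = 74.0°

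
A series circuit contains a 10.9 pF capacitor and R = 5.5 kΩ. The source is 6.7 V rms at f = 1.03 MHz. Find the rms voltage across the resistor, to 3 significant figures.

ω = 2πf = 6.472e+06 rad/s
X_C = 1/(ωC) = 14200 Ω
Z = 5500 − j14200 Ω
|Z| = √(5500² + 14200²) = 15200 Ω
I = V/|Z| = 441 μA
V_R = I·|Z_R| = 0.000441 × 5500 = 2.42 V

2.42 V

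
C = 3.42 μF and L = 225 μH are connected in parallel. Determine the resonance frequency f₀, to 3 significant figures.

5.74 kHz

ω₀ = 1/√(LC) = 1/√(0.000225 × 3.42e-06) = 36050 rad/s
f₀ = ω₀/(2π) = 5.74 kHz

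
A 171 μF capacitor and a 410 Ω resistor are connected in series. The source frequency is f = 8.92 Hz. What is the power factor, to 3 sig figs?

ω = 2πf = 56.05 rad/s
X_C = 1/(ωC) = 104 Ω
Z = 410 − j104 Ω
|Z| = √(410² + 104²) = 423 Ω
∠Z = arctan(-104/410) = -14.3°
cos φ = cos(-14.3°) = 0.969

0.969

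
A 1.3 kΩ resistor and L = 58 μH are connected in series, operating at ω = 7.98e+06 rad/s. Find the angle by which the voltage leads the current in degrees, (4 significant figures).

19.60°

X_L = ωL = 462.8 Ω
Z = 1300 + j462.8 Ω
|Z| = √(1300² + 462.8²) = 1380 Ω
∠Z = arctan(462.8/1300) = 19.60°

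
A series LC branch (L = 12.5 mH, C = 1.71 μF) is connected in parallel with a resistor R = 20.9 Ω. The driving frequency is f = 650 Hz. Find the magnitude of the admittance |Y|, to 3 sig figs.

ω = 2πf = 4084 rad/s
X_L = ωL = 51.1 Ω
X_C = 1/(ωC) = 143 Ω
Branch 1: Z₁ = R = 20.9 Ω
Branch 2 (series LC): Z₂ = j(X_L − X_C) = −j92.1 Ω
Parallel: Z = Z₁Z₂/(Z₁+Z₂), |Z| = 20.4 Ω, ∠Z = -12.8°
|Y| = 1/|Z| = 49.1 mS

49.1 mS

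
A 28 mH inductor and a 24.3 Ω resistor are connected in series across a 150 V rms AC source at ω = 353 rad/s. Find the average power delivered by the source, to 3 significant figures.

794 W

X_L = ωL = 9.88 Ω
Z = 24.3 + j9.88 Ω
|Z| = √(24.3² + 9.88²) = 26.2 Ω
∠Z = arctan(9.88/24.3) = 22.1°
I = V/|Z| = 5.72 A
P = VI cos φ = 150 × 5.72 × cos(22.1°) = 794 W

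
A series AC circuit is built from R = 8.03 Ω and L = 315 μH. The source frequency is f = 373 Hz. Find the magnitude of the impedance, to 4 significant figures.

8.064 Ω

ω = 2πf = 2344 rad/s
X_L = ωL = 0.7382 Ω
Z = 8.030 + j0.7382 Ω
|Z| = √(8.030² + 0.7382²) = 8.064 Ω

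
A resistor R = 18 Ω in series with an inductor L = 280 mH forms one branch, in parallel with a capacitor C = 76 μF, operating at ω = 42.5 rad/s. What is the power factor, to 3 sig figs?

X_L = ωL = 11.9 Ω
X_C = 1/(ωC) = 310 Ω
Branch 1 (R+jX_L): Z₁ = 18.0 + j11.9 Ω, |Z₁| = 21.6 Ω
Branch 2 (−jX_C): Z₂ = −j310 Ω
Parallel: Z = Z₁Z₂/(Z₁+Z₂), |Z| = 22.4 Ω, ∠Z = 30.0°
cos φ = cos(30.0°) = 0.866

0.866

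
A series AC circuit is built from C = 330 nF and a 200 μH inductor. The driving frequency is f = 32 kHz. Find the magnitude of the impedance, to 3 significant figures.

ω = 2πf = 201100 rad/s
X_L = ωL = 40.2 Ω
X_C = 1/(ωC) = 15.1 Ω
Net reactance X = X_L − X_C = 25.1 Ω
Z = j25.1 Ω
|Z| = √(0² + 25.1²) = 25.1 Ω

25.1 Ω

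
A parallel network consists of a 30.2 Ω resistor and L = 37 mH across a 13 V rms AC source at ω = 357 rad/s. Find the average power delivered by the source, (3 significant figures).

X_L = ωL = 13.2 Ω
Parallel: admittances add. Y = 1/R + 1/(jωL)
Y = (0.0331 − j0.0757) S
|Y| = 0.0826 S → |Z| = 1/|Y| = 12.1 Ω, ∠Z = −∠Y = 66.4°
I = V/|Z| = 1.07 A
P = VI cos φ = 13 × 1.07 × cos(66.4°) = 5.60 W

5.60 W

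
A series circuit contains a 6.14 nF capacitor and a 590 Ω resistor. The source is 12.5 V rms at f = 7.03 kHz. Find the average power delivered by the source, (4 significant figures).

ω = 2πf = 44170 rad/s
X_C = 1/(ωC) = 3687 Ω
Z = 590.0 − j3687 Ω
|Z| = √(590.0² + 3687²) = 3734 Ω
∠Z = arctan(-3687/590.0) = -80.91°
I = V/|Z| = 3.348 mA
P = VI cos φ = 12.5 × 0.003348 × cos(-80.91°) = 6.611 mW

6.611 mW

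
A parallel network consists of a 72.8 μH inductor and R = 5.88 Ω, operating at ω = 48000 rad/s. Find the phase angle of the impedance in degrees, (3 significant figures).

X_L = ωL = 3.49 Ω
Parallel: admittances add. Y = 1/R + 1/(jωL)
Y = (0.170 − j0.286) S
|Y| = 0.333 S → |Z| = 1/|Y| = 3.00 Ω, ∠Z = −∠Y = 59.3°

59.3°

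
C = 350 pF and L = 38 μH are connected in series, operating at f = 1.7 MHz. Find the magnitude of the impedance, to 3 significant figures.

138 Ω

ω = 2πf = 1.068e+07 rad/s
X_L = ωL = 406 Ω
X_C = 1/(ωC) = 267 Ω
Net reactance X = X_L − X_C = 138 Ω
Z = j138 Ω
|Z| = √(0² + 138²) = 138 Ω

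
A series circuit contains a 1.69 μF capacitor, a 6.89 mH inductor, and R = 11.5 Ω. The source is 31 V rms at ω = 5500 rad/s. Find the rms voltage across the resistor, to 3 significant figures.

5.05 V

X_L = ωL = 37.9 Ω
X_C = 1/(ωC) = 108 Ω
Net reactance X = X_L − X_C = -69.7 Ω
Z = 11.5 − j69.7 Ω
|Z| = √(11.5² + 69.7²) = 70.6 Ω
I = V/|Z| = 439 mA
V_R = I·|Z_R| = 0.439 × 11.5 = 5.05 V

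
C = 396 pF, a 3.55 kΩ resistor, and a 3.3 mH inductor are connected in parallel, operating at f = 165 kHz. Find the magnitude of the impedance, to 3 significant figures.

ω = 2πf = 1.037e+06 rad/s
X_L = ωL = 3420 Ω
X_C = 1/(ωC) = 2440 Ω
Parallel: admittances add. Y = 1/R + 1/(jωL) + jωC
Y = (0.000282 + j0.000118) S
|Y| = 0.000306 S → |Z| = 1/|Y| = 3270 Ω, ∠Z = −∠Y = -22.8°

3270 Ω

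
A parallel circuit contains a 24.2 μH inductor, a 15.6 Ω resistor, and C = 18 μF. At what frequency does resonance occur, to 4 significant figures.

ω₀ = 1/√(LC) = 1/√(2.42e-05 × 1.8e-05) = 47910 rad/s
f₀ = ω₀/(2π) = 7.626 kHz

7.626 kHz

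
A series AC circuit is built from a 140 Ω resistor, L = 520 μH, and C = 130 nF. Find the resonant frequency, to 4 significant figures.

ω₀ = 1/√(LC) = 1/√(0.00052 × 1.3e-07) = 121600 rad/s
f₀ = ω₀/(2π) = 19.36 kHz

19.36 kHz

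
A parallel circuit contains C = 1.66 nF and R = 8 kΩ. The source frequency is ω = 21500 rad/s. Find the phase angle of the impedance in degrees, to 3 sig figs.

-15.9°

X_C = 1/(ωC) = 28000 Ω
Parallel: admittances add. Y = 1/R + jωC
Y = (0.000125 + j3.57e-05) S
|Y| = 0.000130 S → |Z| = 1/|Y| = 7690 Ω, ∠Z = −∠Y = -15.9°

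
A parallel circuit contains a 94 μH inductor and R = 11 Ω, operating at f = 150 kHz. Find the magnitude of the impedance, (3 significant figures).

10.9 Ω

ω = 2πf = 942500 rad/s
X_L = ωL = 88.6 Ω
Parallel: admittances add. Y = 1/R + 1/(jωL)
Y = (0.0909 − j0.0113) S
|Y| = 0.0916 S → |Z| = 1/|Y| = 10.9 Ω, ∠Z = −∠Y = 7.08°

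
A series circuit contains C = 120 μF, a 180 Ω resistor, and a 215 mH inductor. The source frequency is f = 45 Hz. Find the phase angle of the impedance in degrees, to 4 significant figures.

ω = 2πf = 282.7 rad/s
X_L = ωL = 60.79 Ω
X_C = 1/(ωC) = 29.47 Ω
Net reactance X = X_L − X_C = 31.32 Ω
Z = 180.0 + j31.32 Ω
|Z| = √(180.0² + 31.32²) = 182.7 Ω
∠Z = arctan(31.32/180.0) = 9.870°

9.870°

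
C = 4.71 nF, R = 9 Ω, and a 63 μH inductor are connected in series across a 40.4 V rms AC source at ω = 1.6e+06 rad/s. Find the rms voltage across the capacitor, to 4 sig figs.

161.8 V

X_L = ωL = 100.8 Ω
X_C = 1/(ωC) = 132.7 Ω
Net reactance X = X_L − X_C = -31.90 Ω
Z = 9.000 − j31.90 Ω
|Z| = √(9.000² + 31.90²) = 33.14 Ω
I = V/|Z| = 1.219 A
V_C = I·|Z_C| = 1.219 × 132.7 = 161.8 V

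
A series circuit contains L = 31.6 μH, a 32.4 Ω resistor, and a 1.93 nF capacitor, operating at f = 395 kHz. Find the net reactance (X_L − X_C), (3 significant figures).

-130 Ω

ω = 2πf = 2.482e+06 rad/s
X_L = ωL = 78.4 Ω
X_C = 1/(ωC) = 209 Ω
X = 78.4 − 209 = -130 Ω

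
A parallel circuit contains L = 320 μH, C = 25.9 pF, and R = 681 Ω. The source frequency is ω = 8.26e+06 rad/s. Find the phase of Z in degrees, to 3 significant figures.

X_L = ωL = 2640 Ω
X_C = 1/(ωC) = 4670 Ω
Parallel: admittances add. Y = 1/R + 1/(jωL) + jωC
Y = (0.00147 − j0.000164) S
|Y| = 0.00148 S → |Z| = 1/|Y| = 677 Ω, ∠Z = −∠Y = 6.39°

6.39°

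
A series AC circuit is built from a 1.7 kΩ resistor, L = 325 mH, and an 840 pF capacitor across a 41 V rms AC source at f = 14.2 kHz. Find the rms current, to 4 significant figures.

2.604 mA

ω = 2πf = 89220 rad/s
X_L = ωL = 29000 Ω
X_C = 1/(ωC) = 13340 Ω
Net reactance X = X_L − X_C = 15650 Ω
Z = 1700 + j15650 Ω
|Z| = √(1700² + 15650²) = 15750 Ω
I = V/|Z| = 41/15750 = 2.604 mA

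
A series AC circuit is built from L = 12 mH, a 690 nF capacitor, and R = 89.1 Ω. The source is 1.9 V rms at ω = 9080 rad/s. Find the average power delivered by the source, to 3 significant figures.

X_L = ωL = 109 Ω
X_C = 1/(ωC) = 160 Ω
Net reactance X = X_L − X_C = -50.7 Ω
Z = 89.1 − j50.7 Ω
|Z| = √(89.1² + 50.7²) = 102 Ω
∠Z = arctan(-50.7/89.1) = -29.6°
I = V/|Z| = 18.5 mA
P = VI cos φ = 1.9 × 0.0185 × cos(-29.6°) = 30.6 mW

30.6 mW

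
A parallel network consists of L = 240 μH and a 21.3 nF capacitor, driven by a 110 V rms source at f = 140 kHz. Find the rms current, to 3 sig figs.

ω = 2πf = 879600 rad/s
X_L = ωL = 211 Ω
X_C = 1/(ωC) = 53.4 Ω
Parallel: admittances add. Y = 1/(jωL) + jωC
Y = (0 + j0.0140) S
|Y| = 0.0140 S → |Z| = 1/|Y| = 71.4 Ω, ∠Z = −∠Y = -90.0°
I = V/|Z| = 110/71.4 = 1.54 A

1.54 A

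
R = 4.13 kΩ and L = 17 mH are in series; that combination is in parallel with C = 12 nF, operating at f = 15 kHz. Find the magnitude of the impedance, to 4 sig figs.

934.4 Ω

ω = 2πf = 94250 rad/s
X_L = ωL = 1602 Ω
X_C = 1/(ωC) = 884.2 Ω
Branch 1 (R+jX_L): Z₁ = 4130 + j1602 Ω, |Z₁| = 4430 Ω
Branch 2 (−jX_C): Z₂ = −j884.2 Ω
Parallel: Z = Z₁Z₂/(Z₁+Z₂), |Z| = 934.4 Ω, ∠Z = -78.66°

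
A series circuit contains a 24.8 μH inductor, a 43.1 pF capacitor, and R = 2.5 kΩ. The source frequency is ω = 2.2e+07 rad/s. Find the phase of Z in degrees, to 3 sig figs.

X_L = ωL = 546 Ω
X_C = 1/(ωC) = 1050 Ω
Net reactance X = X_L − X_C = -509 Ω
Z = 2500 − j509 Ω
|Z| = √(2500² + 509²) = 2550 Ω
∠Z = arctan(-509/2500) = -11.5°

-11.5°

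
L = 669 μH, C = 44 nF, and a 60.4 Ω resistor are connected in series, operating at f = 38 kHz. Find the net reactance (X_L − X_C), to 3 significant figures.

64.5 Ω

ω = 2πf = 238800 rad/s
X_L = ωL = 160 Ω
X_C = 1/(ωC) = 95.2 Ω
X = 160 − 95.2 = 64.5 Ω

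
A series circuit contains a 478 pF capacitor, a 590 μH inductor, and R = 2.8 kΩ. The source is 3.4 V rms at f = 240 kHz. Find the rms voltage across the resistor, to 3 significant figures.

ω = 2πf = 1.508e+06 rad/s
X_L = ωL = 890 Ω
X_C = 1/(ωC) = 1390 Ω
Net reactance X = X_L − X_C = -498 Ω
Z = 2800 − j498 Ω
|Z| = √(2800² + 498²) = 2840 Ω
I = V/|Z| = 1.20 mA
V_R = I·|Z_R| = 0.00120 × 2800 = 3.35 V

3.35 V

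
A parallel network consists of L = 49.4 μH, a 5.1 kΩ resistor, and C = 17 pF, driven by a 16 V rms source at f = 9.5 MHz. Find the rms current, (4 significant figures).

11.26 mA

ω = 2πf = 5.969e+07 rad/s
X_L = ωL = 2949 Ω
X_C = 1/(ωC) = 985.5 Ω
Parallel: admittances add. Y = 1/R + 1/(jωL) + jωC
Y = (0.0001961 + j0.0006756) S
|Y| = 0.0007035 S → |Z| = 1/|Y| = 1422 Ω, ∠Z = −∠Y = -73.82°
I = V/|Z| = 16/1422 = 11.26 mA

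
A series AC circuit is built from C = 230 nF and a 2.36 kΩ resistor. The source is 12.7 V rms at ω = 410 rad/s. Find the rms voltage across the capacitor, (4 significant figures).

X_C = 1/(ωC) = 10600 Ω
Z = 2360 − j10600 Ω
|Z| = √(2360² + 10600²) = 10860 Ω
I = V/|Z| = 1.169 mA
V_C = I·|Z_C| = 0.001169 × 10600 = 12.40 V

12.40 V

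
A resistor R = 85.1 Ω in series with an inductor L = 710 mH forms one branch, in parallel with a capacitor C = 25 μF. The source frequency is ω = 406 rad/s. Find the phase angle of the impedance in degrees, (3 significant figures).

-82.3°

X_L = ωL = 288 Ω
X_C = 1/(ωC) = 98.5 Ω
Branch 1 (R+jX_L): Z₁ = 85.1 + j288 Ω, |Z₁| = 301 Ω
Branch 2 (−jX_C): Z₂ = −j98.5 Ω
Parallel: Z = Z₁Z₂/(Z₁+Z₂), |Z| = 142 Ω, ∠Z = -82.3°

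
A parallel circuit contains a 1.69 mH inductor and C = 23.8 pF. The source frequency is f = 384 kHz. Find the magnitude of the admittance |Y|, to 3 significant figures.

ω = 2πf = 2.413e+06 rad/s
X_L = ωL = 4080 Ω
X_C = 1/(ωC) = 17400 Ω
Parallel: admittances add. Y = 1/(jωL) + jωC
Y = (0 − j0.000188) S
|Y| = 0.000188 S → |Z| = 1/|Y| = 5320 Ω, ∠Z = −∠Y = 90.0°

188 μS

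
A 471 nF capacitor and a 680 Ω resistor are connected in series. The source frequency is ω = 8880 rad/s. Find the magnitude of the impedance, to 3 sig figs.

721 Ω

X_C = 1/(ωC) = 239 Ω
Z = 680 − j239 Ω
|Z| = √(680² + 239²) = 721 Ω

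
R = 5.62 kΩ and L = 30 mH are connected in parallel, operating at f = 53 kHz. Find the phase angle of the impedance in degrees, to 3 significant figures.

29.4°

ω = 2πf = 333000 rad/s
X_L = ωL = 9990 Ω
Parallel: admittances add. Y = 1/R + 1/(jωL)
Y = (0.000178 − j0.000100) S
|Y| = 0.000204 S → |Z| = 1/|Y| = 4900 Ω, ∠Z = −∠Y = 29.4°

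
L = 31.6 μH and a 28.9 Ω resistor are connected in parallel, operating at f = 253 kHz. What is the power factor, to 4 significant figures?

0.8668

ω = 2πf = 1.59e+06 rad/s
X_L = ωL = 50.23 Ω
Parallel: admittances add. Y = 1/R + 1/(jωL)
Y = (0.03460 − j0.01991) S
|Y| = 0.03992 S → |Z| = 1/|Y| = 25.05 Ω, ∠Z = −∠Y = 29.91°
cos φ = cos(29.91°) = 0.8668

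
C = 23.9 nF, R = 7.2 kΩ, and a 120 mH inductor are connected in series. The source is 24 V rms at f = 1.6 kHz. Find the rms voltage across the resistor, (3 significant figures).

22.2 V

ω = 2πf = 10050 rad/s
X_L = ωL = 1210 Ω
X_C = 1/(ωC) = 4160 Ω
Net reactance X = X_L − X_C = -2960 Ω
Z = 7200 − j2960 Ω
|Z| = √(7200² + 2960²) = 7780 Ω
I = V/|Z| = 3.08 mA
V_R = I·|Z_R| = 0.00308 × 7200 = 22.2 V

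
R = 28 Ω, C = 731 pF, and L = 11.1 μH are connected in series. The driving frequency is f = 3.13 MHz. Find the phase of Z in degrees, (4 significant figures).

79.34°

ω = 2πf = 1.967e+07 rad/s
X_L = ωL = 218.3 Ω
X_C = 1/(ωC) = 69.56 Ω
Net reactance X = X_L − X_C = 148.7 Ω
Z = 28.00 + j148.7 Ω
|Z| = √(28.00² + 148.7²) = 151.3 Ω
∠Z = arctan(148.7/28.00) = 79.34°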